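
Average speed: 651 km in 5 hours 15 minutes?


124.0 km/h

Distance: 651 km
Time: 5h 15m = 315 min = 315/60 = 21/4 hours
Speed = 651 ÷ (21/4) = 651 × 4 / 21 = 2604/21 = 124.0 km/h


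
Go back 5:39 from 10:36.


Start: 636 minutes from midnight
Subtract: 339 minutes
Remaining: 636 - 339 = 297
Hours: 4, Minutes: 57

04:57


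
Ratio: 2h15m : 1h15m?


9:5 (1.80)

Duration 1: 135 minutes
Duration 2: 75 minutes
Ratio = 135:75
GCD = 15
Simplified = 9:5
As a decimal: 9/5 = 1.80


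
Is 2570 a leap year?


No

Rules: divisible by 4 AND (not by 100 OR by 400)
2570 ÷ 4 = 642 remainder 2 → not divisible by 4
Not divisible by 4 → not a leap year


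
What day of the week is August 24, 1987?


Zeller's congruence:
q=24, m=8, k=87, j=19
h = (24 + ⌊13×9/5⌋ + 87 + ⌊87/4⌋ + ⌊19/4⌋ - 2×19) mod 7
= (24 + 23 + 87 + 21 + 4 - 38) mod 7
= 121 mod 7 = 2
h=2 → Monday

Monday


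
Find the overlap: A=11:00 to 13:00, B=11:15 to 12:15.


60 minutes

Meeting A: 660-780 (in minutes from midnight)
Meeting B: 675-735
Overlap start = max(660, 675) = 675
Overlap end = min(780, 735) = 735
Overlap = max(0, 735 - 675) = 60 min


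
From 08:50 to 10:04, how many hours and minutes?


1h 14m

End time in minutes: 10×60 + 4 = 604
Start time in minutes: 8×60 + 50 = 530
Difference = 604 - 530 = 74 minutes
= 1 hours 14 minutes


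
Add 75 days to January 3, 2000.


Start: January 3, 2000
Add 75 days
January 3 → February 1: 31 - 3 + 1 = 29 days (75 - 29 = 46 left)
February 1 → March 1: 29 - 1 + 1 = 29 days (46 - 29 = 17 left)
March 1 + 17 = March 18, 2000

March 18, 2000


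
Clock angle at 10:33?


Hour hand = 10×30 + 33×0.5 = 316.5°
Minute hand = 33×6 = 198°
Difference = |316.5 - 198| = 118.5°

118.5°


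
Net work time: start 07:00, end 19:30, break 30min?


12h 0m (720 minutes)

Total time = (19×60+30) - (7×60+0)
= 1170 - 420 = 750 min
Minus break: 750 - 30 = 720 min
= 12h 0m


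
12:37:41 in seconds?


Hours: 12 × 3600 = 43200
Minutes: 37 × 60 = 2220
Seconds: 41
Total = 43200 + 2220 + 41 = 45461

45461 seconds


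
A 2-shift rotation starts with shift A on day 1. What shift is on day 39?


Shift A

Shifts: A, B
Start: A (index 0)
Day 39: (0 + 39 - 1) mod 2
= 38 mod 2
= 0
Index 0 → shift A


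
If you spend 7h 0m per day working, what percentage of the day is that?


29.2%

Time: 420 minutes
Day: 1440 minutes
Percentage = (420/1440) × 100 ≈ 29.2%


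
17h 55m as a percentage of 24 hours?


0.7465 (74.65%)

Total minutes: 17×60 + 55 = 1075
Day = 24×60 = 1440 minutes
Fraction = 1075/1440 ≈ 0.7465
As a percentage: 1075/1440 × 100 ≈ 74.65%


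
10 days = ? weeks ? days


Weeks: 10 ÷ 7 = 1 remainder 3

1 weeks 3 days


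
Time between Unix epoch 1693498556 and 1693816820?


318264 seconds (88.4 hours / 3.68 days)

Difference = 1693816820 - 1693498556 = 318264 seconds
In hours: 318264 / 3600 ≈ 88.4
In days: 318264 / 86400 ≈ 3.68


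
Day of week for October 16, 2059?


Zeller's congruence:
q=16, m=10, k=59, j=20
h = (16 + ⌊13×11/5⌋ + 59 + ⌊59/4⌋ + ⌊20/4⌋ - 2×20) mod 7
= (16 + 28 + 59 + 14 + 5 - 40) mod 7
= 82 mod 7 = 5
h=5 → Thursday

Thursday


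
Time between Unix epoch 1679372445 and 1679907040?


534595 seconds (148.5 hours / 6.19 days)

Difference = 1679907040 - 1679372445 = 534595 seconds
In hours: 534595 / 3600 ≈ 148.5
In days: 534595 / 86400 ≈ 6.19


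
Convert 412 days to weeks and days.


Weeks: 412 ÷ 7 = 58 remainder 6

58 weeks 6 days


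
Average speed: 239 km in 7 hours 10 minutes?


Distance: 239 km
Time: 7h 10m = 430 min = 430/60 = 43/6 hours
Speed = 239 ÷ (43/6) = 239 × 6 / 43 = 1434/43 ≈ 33.3 km/h

33.3 km/h


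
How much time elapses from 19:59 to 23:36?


End time in minutes: 23×60 + 36 = 1416
Start time in minutes: 19×60 + 59 = 1199
Difference = 1416 - 1199 = 217 minutes
= 3 hours 37 minutes

3h 37m


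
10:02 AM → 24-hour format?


Input: 10:02 AM
AM hour stays: 10

10:02


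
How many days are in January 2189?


31 days

Month: January (month 1)
January has 31 days


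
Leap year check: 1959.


Rules: divisible by 4 AND (not by 100 OR by 400)
1959 ÷ 4 = 489 remainder 3 → not divisible by 4
Not divisible by 4 → not a leap year

No


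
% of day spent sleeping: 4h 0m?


Time: 240 minutes
Day: 1440 minutes
Percentage = (240/1440) × 100 ≈ 16.7%

16.7%


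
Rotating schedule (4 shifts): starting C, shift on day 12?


Shift B

Shifts: A, B, C, D
Start: C (index 2)
Day 12: (2 + 12 - 1) mod 4
= 13 mod 4
= 1
Index 1 → shift B


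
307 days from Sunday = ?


Start: Sunday (index 6)
(6 + 307) mod 7
= 313 mod 7
= 5
Index 5 → Saturday

Saturday


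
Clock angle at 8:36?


Hour hand = 8×30 + 36×0.5 = 258.0°
Minute hand = 36×6 = 216°
Difference = |258.0 - 216| = 42.0°

42.0°


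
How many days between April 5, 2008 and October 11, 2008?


From April 5, 2008 to October 11, 2008
Rest of April 2008: 30 - 5 = 25
Full months: May 31, June 30, July 31, August 31, September 30
Days into October 2008: 11
Total = 25 + 31 + 30 + 31 + 31 + 30 + 11 = 189 days

189 days


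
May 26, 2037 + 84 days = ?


August 18, 2037

Start: May 26, 2037
Add 84 days
May 26 → June 1: 31 - 26 + 1 = 6 days (84 - 6 = 78 left)
June 1 → July 1: 30 - 1 + 1 = 30 days (78 - 30 = 48 left)
July 1 → August 1: 31 - 1 + 1 = 31 days (48 - 31 = 17 left)
August 1 + 17 = August 18, 2037


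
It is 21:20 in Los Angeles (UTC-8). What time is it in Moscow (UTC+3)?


Time difference = UTC+3 - UTC-8 = +11 hours
New hour = (21 + 11) mod 24
= 32 mod 24 = 8
Minutes unchanged → 08:20; 32 ≥ 24 → next day

08:20 (next day)


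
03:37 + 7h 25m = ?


Start: 217 minutes from midnight
Add: 445 minutes
Total: 662 minutes
Hours: 662 ÷ 60 = 11 remainder 2

11:02


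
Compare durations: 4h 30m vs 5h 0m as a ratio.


Duration 1: 270 minutes
Duration 2: 300 minutes
Ratio = 270:300
GCD = 30
Simplified = 9:10
As a decimal: 9/10 = 0.90

9:10 (0.90)


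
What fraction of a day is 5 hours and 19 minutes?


0.2215 (22.15%)

Total minutes: 5×60 + 19 = 319
Day = 24×60 = 1440 minutes
Fraction = 319/1440 ≈ 0.2215
As a percentage: 319/1440 × 100 ≈ 22.15%


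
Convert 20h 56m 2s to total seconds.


Hours: 20 × 3600 = 72000
Minutes: 56 × 60 = 3360
Seconds: 2
Total = 72000 + 3360 + 2 = 75362

75362 seconds


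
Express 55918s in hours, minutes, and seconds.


15h 31m 58s

Hours: 55918 ÷ 3600 = 15 remainder 1918
Minutes: 1918 ÷ 60 = 31 remainder 58
Seconds: 58


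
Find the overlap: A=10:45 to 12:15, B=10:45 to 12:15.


Meeting A: 645-735 (in minutes from midnight)
Meeting B: 645-735
Overlap start = max(645, 645) = 645
Overlap end = min(735, 735) = 735
Overlap = max(0, 735 - 645) = 90 min

90 minutes


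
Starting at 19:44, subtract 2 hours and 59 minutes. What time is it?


Start: 1184 minutes from midnight
Subtract: 179 minutes
Remaining: 1184 - 179 = 1005
Hours: 16, Minutes: 45

16:45


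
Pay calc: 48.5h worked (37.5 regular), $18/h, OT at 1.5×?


Regular: 37.5h × $18 = $675.00
Overtime: 48.5 - 37.5 = 11.0h
OT pay: 11.0h × $18 × 1.5 = $297.00
Total = $675.00 + $297.00 = $972.00

$972.00


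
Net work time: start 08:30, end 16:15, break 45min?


7h 0m (420 minutes)

Total time = (16×60+15) - (8×60+30)
= 975 - 510 = 465 min
Minus break: 465 - 45 = 420 min
= 7h 0m


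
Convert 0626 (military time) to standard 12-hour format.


6:26 AM

Hour: 6
6 < 12 → AM


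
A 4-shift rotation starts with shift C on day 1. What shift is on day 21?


Shift C

Shifts: A, B, C, D
Start: C (index 2)
Day 21: (2 + 21 - 1) mod 4
= 22 mod 4
= 2
Index 2 → shift C


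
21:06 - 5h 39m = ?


15:27

Start: 1266 minutes from midnight
Subtract: 339 minutes
Remaining: 1266 - 339 = 927
Hours: 15, Minutes: 27


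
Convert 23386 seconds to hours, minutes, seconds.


6h 29m 46s

Hours: 23386 ÷ 3600 = 6 remainder 1786
Minutes: 1786 ÷ 60 = 29 remainder 46
Seconds: 46


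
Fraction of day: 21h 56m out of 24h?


Total minutes: 21×60 + 56 = 1316
Day = 24×60 = 1440 minutes
Fraction = 1316/1440 ≈ 0.9139
As a percentage: 1316/1440 × 100 ≈ 91.39%

0.9139 (91.39%)


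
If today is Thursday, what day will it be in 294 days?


Thursday

Start: Thursday (index 3)
(3 + 294) mod 7
= 297 mod 7
= 3
Index 3 → Thursday


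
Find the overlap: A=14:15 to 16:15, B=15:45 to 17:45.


Meeting A: 855-975 (in minutes from midnight)
Meeting B: 945-1065
Overlap start = max(855, 945) = 945
Overlap end = min(975, 1065) = 975
Overlap = max(0, 975 - 945) = 30 min

30 minutes


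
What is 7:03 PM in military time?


Input: 7:03 PM
PM: 7 + 12 = 19

19:03


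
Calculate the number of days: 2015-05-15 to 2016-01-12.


242 days

From May 15, 2015 to January 12, 2016
Rest of May 2015: 31 - 15 = 16
Full months: June 30, July 31, August 31, September 30, October 31, November 30, December 31
Days into January 2016: 12
Total = 16 + 30 + 31 + 31 + 30 + 31 + 30 + 31 + 12 = 242 days


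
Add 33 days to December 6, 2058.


January 8, 2059

Start: December 6, 2058
Add 33 days
December 6 → January 1: 31 - 6 + 1 = 26 days (33 - 26 = 7 left)
January 1 + 7 = January 8, 2059


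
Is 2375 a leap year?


No

Rules: divisible by 4 AND (not by 100 OR by 400)
2375 ÷ 4 = 593 remainder 3 → not divisible by 4
Not divisible by 4 → not a leap year


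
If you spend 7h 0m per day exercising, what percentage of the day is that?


29.2%

Time: 420 minutes
Day: 1440 minutes
Percentage = (420/1440) × 100 ≈ 29.2%


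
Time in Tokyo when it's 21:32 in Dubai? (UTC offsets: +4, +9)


02:32 (next day)

Time difference = UTC+9 - UTC+4 = +5 hours
New hour = (21 + 5) mod 24
= 26 mod 24 = 2
Minutes unchanged → 02:32; 26 ≥ 24 → next day


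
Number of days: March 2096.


Month: March (month 3)
March has 31 days

31 days


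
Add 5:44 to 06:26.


Start: 386 minutes from midnight
Add: 344 minutes
Total: 730 minutes
Hours: 730 ÷ 60 = 12 remainder 10

12:10


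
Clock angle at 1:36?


Hour hand = 1×30 + 36×0.5 = 48.0°
Minute hand = 36×6 = 216°
Difference = |48.0 - 216| = 168.0°

168.0°


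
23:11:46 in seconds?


Hours: 23 × 3600 = 82800
Minutes: 11 × 60 = 660
Seconds: 46
Total = 82800 + 660 + 46 = 83506

83506 seconds


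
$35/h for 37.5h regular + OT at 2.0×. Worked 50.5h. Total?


$2222.50

Regular: 37.5h × $35 = $1312.50
Overtime: 50.5 - 37.5 = 13.0h
OT pay: 13.0h × $35 × 2.0 = $910.00
Total = $1312.50 + $910.00 = $2222.50


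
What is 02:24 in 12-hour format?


2:24 AM

Hour: 2
2 < 12 → AM


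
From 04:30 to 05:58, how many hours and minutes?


1h 28m

End time in minutes: 5×60 + 58 = 358
Start time in minutes: 4×60 + 30 = 270
Difference = 358 - 270 = 88 minutes
= 1 hours 28 minutes


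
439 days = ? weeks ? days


62 weeks 5 days

Weeks: 439 ÷ 7 = 62 remainder 5


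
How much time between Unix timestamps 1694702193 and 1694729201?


Difference = 1694729201 - 1694702193 = 27008 seconds
In hours: 27008 / 3600 ≈ 7.5
In days: 27008 / 86400 ≈ 0.31

27008 seconds (7.5 hours / 0.31 days)


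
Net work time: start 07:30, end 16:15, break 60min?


Total time = (16×60+15) - (7×60+30)
= 975 - 450 = 525 min
Minus break: 525 - 60 = 465 min
= 7h 45m

7h 45m (465 minutes)


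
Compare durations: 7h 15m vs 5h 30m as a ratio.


Duration 1: 435 minutes
Duration 2: 330 minutes
Ratio = 435:330
GCD = 15
Simplified = 29:22
As a decimal: 29/22 ≈ 1.32

29:22 (1.32)


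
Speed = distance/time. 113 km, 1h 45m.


64.6 km/h

Distance: 113 km
Time: 1h 45m = 105 min = 105/60 = 7/4 hours
Speed = 113 ÷ (7/4) = 113 × 4 / 7 = 452/7 ≈ 64.6 km/h


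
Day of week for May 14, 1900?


Monday

Zeller's congruence:
q=14, m=5, k=0, j=19
h = (14 + ⌊13×6/5⌋ + 0 + ⌊0/4⌋ + ⌊19/4⌋ - 2×19) mod 7
= (14 + 15 + 0 + 0 + 4 - 38) mod 7
= -5 mod 7 = 2
h=2 → Monday


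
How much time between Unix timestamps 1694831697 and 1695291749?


Difference = 1695291749 - 1694831697 = 460052 seconds
In hours: 460052 / 3600 ≈ 127.8
In days: 460052 / 86400 ≈ 5.32

460052 seconds (127.8 hours / 5.32 days)


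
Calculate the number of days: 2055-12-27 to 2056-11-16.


From December 27, 2055 to November 16, 2056
Rest of December 2055: 31 - 27 = 4
Full months: January 31, February 2056 29, March 31, April 30, May 31, June 30, July 31, August 31, September 30, October 31
Days into November 2056: 16
Total = 4 + 31 + 29 + 31 + 30 + 31 + 30 + 31 + 31 + 30 + 31 + 16 = 325 days

325 days


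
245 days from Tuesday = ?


Tuesday

Start: Tuesday (index 1)
(1 + 245) mod 7
= 246 mod 7
= 1
Index 1 → Tuesday


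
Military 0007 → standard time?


Hour: 0
0 → 12 AM (midnight)

12:07 AM


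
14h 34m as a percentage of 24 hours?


Total minutes: 14×60 + 34 = 874
Day = 24×60 = 1440 minutes
Fraction = 874/1440 ≈ 0.6069
As a percentage: 874/1440 × 100 ≈ 60.69%

0.6069 (60.69%)


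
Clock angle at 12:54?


63.0°

Hour hand (12 ≡ 0 on the dial): 0×30 + 54×0.5 = 27.0°
Minute hand = 54×6 = 324°
Difference = |27.0 - 324| = 297.0°
Since > 180°: 360 - 297.0 = 63.0°


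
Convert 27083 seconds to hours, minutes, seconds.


7h 31m 23s

Hours: 27083 ÷ 3600 = 7 remainder 1883
Minutes: 1883 ÷ 60 = 31 remainder 23
Seconds: 23


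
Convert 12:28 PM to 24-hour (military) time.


12:28

Input: 12:28 PM
12 PM → 12 (noon)


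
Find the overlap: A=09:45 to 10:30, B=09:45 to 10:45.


45 minutes

Meeting A: 585-630 (in minutes from midnight)
Meeting B: 585-645
Overlap start = max(585, 585) = 585
Overlap end = min(630, 645) = 630
Overlap = max(0, 630 - 585) = 45 min


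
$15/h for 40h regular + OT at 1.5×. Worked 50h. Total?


$825.00

Regular: 40h × $15 = $600.00
Overtime: 50 - 40 = 10h
OT pay: 10h × $15 × 1.5 = $225.00
Total = $600.00 + $225.00 = $825.00


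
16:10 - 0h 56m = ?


Start: 970 minutes from midnight
Subtract: 56 minutes
Remaining: 970 - 56 = 914
Hours: 15, Minutes: 14

15:14


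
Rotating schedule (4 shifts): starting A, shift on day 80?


Shift D

Shifts: A, B, C, D
Start: A (index 0)
Day 80: (0 + 80 - 1) mod 4
= 79 mod 4
= 3
Index 3 → shift D


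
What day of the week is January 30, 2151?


Saturday

Zeller's congruence:
q=30, m=13, k=50, j=21
h = (30 + ⌊13×14/5⌋ + 50 + ⌊50/4⌋ + ⌊21/4⌋ - 2×21) mod 7
= (30 + 36 + 50 + 12 + 5 - 42) mod 7
= 91 mod 7 = 0
h=0 → Saturday


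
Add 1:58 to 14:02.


Start: 842 minutes from midnight
Add: 118 minutes
Total: 960 minutes
Hours: 960 ÷ 60 = 16 remainder 0

16:00


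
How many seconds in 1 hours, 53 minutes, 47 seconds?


6827 seconds

Hours: 1 × 3600 = 3600
Minutes: 53 × 60 = 3180
Seconds: 47
Total = 3600 + 3180 + 47 = 6827


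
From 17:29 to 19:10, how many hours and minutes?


End time in minutes: 19×60 + 10 = 1150
Start time in minutes: 17×60 + 29 = 1049
Difference = 1150 - 1049 = 101 minutes
= 1 hours 41 minutes

1h 41m


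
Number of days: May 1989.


Month: May (month 5)
May has 31 days

31 days


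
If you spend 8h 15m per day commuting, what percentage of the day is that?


34.4%

Time: 495 minutes
Day: 1440 minutes
Percentage = (495/1440) × 100 ≈ 34.4%


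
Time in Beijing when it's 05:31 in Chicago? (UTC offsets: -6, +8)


Time difference = UTC+8 - UTC-6 = +14 hours
New hour = (5 + 14) mod 24
= 19 mod 24 = 19
Minutes unchanged → 19:31

19:31


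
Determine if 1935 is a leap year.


Rules: divisible by 4 AND (not by 100 OR by 400)
1935 ÷ 4 = 483 remainder 3 → not divisible by 4
Not divisible by 4 → not a leap year

No


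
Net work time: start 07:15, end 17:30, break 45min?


9h 30m (570 minutes)

Total time = (17×60+30) - (7×60+15)
= 1050 - 435 = 615 min
Minus break: 615 - 45 = 570 min
= 9h 30m


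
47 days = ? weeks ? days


6 weeks 5 days

Weeks: 47 ÷ 7 = 6 remainder 5


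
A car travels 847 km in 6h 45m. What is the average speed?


Distance: 847 km
Time: 6h 45m = 405 min = 405/60 = 27/4 hours
Speed = 847 ÷ (27/4) = 847 × 4 / 27 = 3388/27 ≈ 125.5 km/h

125.5 km/h


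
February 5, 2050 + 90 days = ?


May 6, 2050

Start: February 5, 2050
Add 90 days
February 5 → March 1: 28 - 5 + 1 = 24 days (90 - 24 = 66 left)
March 1 → April 1: 31 - 1 + 1 = 31 days (66 - 31 = 35 left)
April 1 → May 1: 30 - 1 + 1 = 30 days (35 - 30 = 5 left)
May 1 + 5 = May 6, 2050


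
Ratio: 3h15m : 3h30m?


13:14 (0.93)

Duration 1: 195 minutes
Duration 2: 210 minutes
Ratio = 195:210
GCD = 15
Simplified = 13:14
As a decimal: 13/14 ≈ 0.93


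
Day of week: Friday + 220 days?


Start: Friday (index 4)
(4 + 220) mod 7
= 224 mod 7
= 0
Index 0 → Monday

Monday


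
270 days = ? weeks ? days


Weeks: 270 ÷ 7 = 38 remainder 4

38 weeks 4 days


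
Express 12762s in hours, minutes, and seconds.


3h 32m 42s

Hours: 12762 ÷ 3600 = 3 remainder 1962
Minutes: 1962 ÷ 60 = 32 remainder 42
Seconds: 42


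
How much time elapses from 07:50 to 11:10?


3h 20m

End time in minutes: 11×60 + 10 = 670
Start time in minutes: 7×60 + 50 = 470
Difference = 670 - 470 = 200 minutes
= 3 hours 20 minutes


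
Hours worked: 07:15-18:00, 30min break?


Total time = (18×60+0) - (7×60+15)
= 1080 - 435 = 645 min
Minus break: 645 - 30 = 615 min
= 10h 15m

10h 15m (615 minutes)


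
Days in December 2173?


31 days

Month: December (month 12)
December has 31 days


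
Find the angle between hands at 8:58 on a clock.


Hour hand = 8×30 + 58×0.5 = 269.0°
Minute hand = 58×6 = 348°
Difference = |269.0 - 348| = 79.0°

79.0°


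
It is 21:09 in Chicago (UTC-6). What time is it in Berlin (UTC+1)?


Time difference = UTC+1 - UTC-6 = +7 hours
New hour = (21 + 7) mod 24
= 28 mod 24 = 4
Minutes unchanged → 04:09; 28 ≥ 24 → next day

04:09 (next day)


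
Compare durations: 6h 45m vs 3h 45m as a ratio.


9:5 (1.80)

Duration 1: 405 minutes
Duration 2: 225 minutes
Ratio = 405:225
GCD = 45
Simplified = 9:5
As a decimal: 9/5 = 1.80


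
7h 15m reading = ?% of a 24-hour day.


Time: 435 minutes
Day: 1440 minutes
Percentage = (435/1440) × 100 ≈ 30.2%

30.2%


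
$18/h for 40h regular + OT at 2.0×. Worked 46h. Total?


$936.00

Regular: 40h × $18 = $720.00
Overtime: 46 - 40 = 6h
OT pay: 6h × $18 × 2.0 = $216.00
Total = $720.00 + $216.00 = $936.00


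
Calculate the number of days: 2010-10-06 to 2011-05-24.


From October 6, 2010 to May 24, 2011
Rest of October 2010: 31 - 6 = 25
Full months: November 30, December 31, January 31, February 2011 28, March 31, April 30
Days into May 2011: 24
Total = 25 + 30 + 31 + 31 + 28 + 31 + 30 + 24 = 230 days

230 days


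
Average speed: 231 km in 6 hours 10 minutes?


37.5 km/h

Distance: 231 km
Time: 6h 10m = 370 min = 370/60 = 37/6 hours
Speed = 231 ÷ (37/6) = 231 × 6 / 37 = 1386/37 ≈ 37.5 km/h


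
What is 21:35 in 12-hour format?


9:35 PM

Hour: 21
21 - 12 = 9 → PM


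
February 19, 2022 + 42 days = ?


April 2, 2022

Start: February 19, 2022
Add 42 days
February 19 → March 1: 28 - 19 + 1 = 10 days (42 - 10 = 32 left)
March 1 → April 1: 31 - 1 + 1 = 31 days (32 - 31 = 1 left)
April 1 + 1 = April 2, 2022


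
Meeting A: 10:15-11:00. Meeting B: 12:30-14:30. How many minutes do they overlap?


0 minutes

Meeting A: 615-660 (in minutes from midnight)
Meeting B: 750-870
Overlap start = max(615, 750) = 750
Overlap end = min(660, 870) = 660
Overlap = max(0, 660 - 750) = 0 min


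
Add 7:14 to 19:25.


Start: 1165 minutes from midnight
Add: 434 minutes
Total: 1599 minutes
Hours: 1599 ÷ 60 = 26 remainder 39
26 ≥ 24 → 26 - 24 = 2 (next day)

02:39 (next day)


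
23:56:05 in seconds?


Hours: 23 × 3600 = 82800
Minutes: 56 × 60 = 3360
Seconds: 5
Total = 82800 + 3360 + 5 = 86165

86165 seconds


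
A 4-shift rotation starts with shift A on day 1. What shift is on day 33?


Shift A

Shifts: A, B, C, D
Start: A (index 0)
Day 33: (0 + 33 - 1) mod 4
= 32 mod 4
= 0
Index 0 → shift A


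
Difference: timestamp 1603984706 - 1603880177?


104529 seconds (29.0 hours / 1.21 days)

Difference = 1603984706 - 1603880177 = 104529 seconds
In hours: 104529 / 3600 ≈ 29.0
In days: 104529 / 86400 ≈ 1.21


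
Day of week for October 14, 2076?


Wednesday

Zeller's congruence:
q=14, m=10, k=76, j=20
h = (14 + ⌊13×11/5⌋ + 76 + ⌊76/4⌋ + ⌊20/4⌋ - 2×20) mod 7
= (14 + 28 + 76 + 19 + 5 - 40) mod 7
= 102 mod 7 = 4
h=4 → Wednesday


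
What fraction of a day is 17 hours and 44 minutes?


Total minutes: 17×60 + 44 = 1064
Day = 24×60 = 1440 minutes
Fraction = 1064/1440 ≈ 0.7389
As a percentage: 1064/1440 × 100 ≈ 73.89%

0.7389 (73.89%)


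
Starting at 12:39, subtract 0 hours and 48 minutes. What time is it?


11:51

Start: 759 minutes from midnight
Subtract: 48 minutes
Remaining: 759 - 48 = 711
Hours: 11, Minutes: 51


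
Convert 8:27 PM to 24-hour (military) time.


20:27

Input: 8:27 PM
PM: 8 + 12 = 20


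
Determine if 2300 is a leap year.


Rules: divisible by 4 AND (not by 100 OR by 400)
2300 ÷ 4 = 575 exactly → divisible by 4
2300 ÷ 100 = 23 exactly → divisible by 100
2300 ÷ 400 = 5 remainder 300 → not divisible by 400
Divisible by 100 but not by 400 → not a leap year

No


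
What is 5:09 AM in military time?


05:09

Input: 5:09 AM
AM hour stays: 5


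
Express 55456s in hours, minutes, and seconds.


15h 24m 16s

Hours: 55456 ÷ 3600 = 15 remainder 1456
Minutes: 1456 ÷ 60 = 24 remainder 16
Seconds: 16


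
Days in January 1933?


Month: January (month 1)
January has 31 days

31 days


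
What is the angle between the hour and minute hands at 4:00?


120.0°

Hour hand = 4×30 + 0×0.5 = 120.0°
Minute hand = 0×6 = 0°
Difference = |120.0 - 0| = 120.0°


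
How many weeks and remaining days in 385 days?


Weeks: 385 ÷ 7 = 55 remainder 0

55 weeks 0 days


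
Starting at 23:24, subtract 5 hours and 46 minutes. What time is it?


Start: 1404 minutes from midnight
Subtract: 346 minutes
Remaining: 1404 - 346 = 1058
Hours: 17, Minutes: 38

17:38


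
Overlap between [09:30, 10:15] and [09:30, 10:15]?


Meeting A: 570-615 (in minutes from midnight)
Meeting B: 570-615
Overlap start = max(570, 570) = 570
Overlap end = min(615, 615) = 615
Overlap = max(0, 615 - 570) = 45 min

45 minutes


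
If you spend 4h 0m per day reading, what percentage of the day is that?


16.7%

Time: 240 minutes
Day: 1440 minutes
Percentage = (240/1440) × 100 ≈ 16.7%


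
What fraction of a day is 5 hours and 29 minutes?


Total minutes: 5×60 + 29 = 329
Day = 24×60 = 1440 minutes
Fraction = 329/1440 ≈ 0.2285
As a percentage: 329/1440 × 100 ≈ 22.85%

0.2285 (22.85%)


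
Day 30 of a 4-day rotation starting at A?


Shifts: A, B, C, D
Start: A (index 0)
Day 30: (0 + 30 - 1) mod 4
= 29 mod 4
= 1
Index 1 → shift B

Shift B


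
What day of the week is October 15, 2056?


Sunday

Zeller's congruence:
q=15, m=10, k=56, j=20
h = (15 + ⌊13×11/5⌋ + 56 + ⌊56/4⌋ + ⌊20/4⌋ - 2×20) mod 7
= (15 + 28 + 56 + 14 + 5 - 40) mod 7
= 78 mod 7 = 1
h=1 → Sunday


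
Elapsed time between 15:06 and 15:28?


End time in minutes: 15×60 + 28 = 928
Start time in minutes: 15×60 + 6 = 906
Difference = 928 - 906 = 22 minutes
= 0 hours 22 minutes

0h 22m


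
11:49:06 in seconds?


42546 seconds

Hours: 11 × 3600 = 39600
Minutes: 49 × 60 = 2940
Seconds: 6
Total = 39600 + 2940 + 6 = 42546


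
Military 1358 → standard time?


1:58 PM

Hour: 13
13 - 12 = 1 → PM


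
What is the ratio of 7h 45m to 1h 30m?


Duration 1: 465 minutes
Duration 2: 90 minutes
Ratio = 465:90
GCD = 15
Simplified = 31:6
As a decimal: 31/6 ≈ 5.17

31:6 (5.17)


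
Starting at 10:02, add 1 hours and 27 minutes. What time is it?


11:29

Start: 602 minutes from midnight
Add: 87 minutes
Total: 689 minutes
Hours: 689 ÷ 60 = 11 remainder 29


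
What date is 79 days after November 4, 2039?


January 22, 2040

Start: November 4, 2039
Add 79 days
November 4 → December 1: 30 - 4 + 1 = 27 days (79 - 27 = 52 left)
December 1 → January 1: 31 - 1 + 1 = 31 days (52 - 31 = 21 left)
January 1 + 21 = January 22, 2040


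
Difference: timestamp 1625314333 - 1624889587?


Difference = 1625314333 - 1624889587 = 424746 seconds
In hours: 424746 / 3600 ≈ 118.0
In days: 424746 / 86400 ≈ 4.92

424746 seconds (118.0 hours / 4.92 days)


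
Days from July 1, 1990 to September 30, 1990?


From July 1, 1990 to September 30, 1990
Rest of July 1990: 31 - 1 = 30
Full months: August 31
Days into September 1990: 30
Total = 30 + 31 + 30 = 91 days

91 days


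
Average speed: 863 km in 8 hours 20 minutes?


103.6 km/h

Distance: 863 km
Time: 8h 20m = 500 min = 500/60 = 25/3 hours
Speed = 863 ÷ (25/3) = 863 × 3 / 25 = 2589/25 ≈ 103.6 km/h


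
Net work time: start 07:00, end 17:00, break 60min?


Total time = (17×60+0) - (7×60+0)
= 1020 - 420 = 600 min
Minus break: 600 - 60 = 540 min
= 9h 0m

9h 0m (540 minutes)


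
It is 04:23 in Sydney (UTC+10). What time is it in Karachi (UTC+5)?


23:23 (previous day)

Time difference = UTC+5 - UTC+10 = -5 hours
New hour = (4 -5) mod 24
= -1 mod 24 = 23
Minutes unchanged → 23:23; -1 < 0 → previous day


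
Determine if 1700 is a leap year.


Rules: divisible by 4 AND (not by 100 OR by 400)
1700 ÷ 4 = 425 exactly → divisible by 4
1700 ÷ 100 = 17 exactly → divisible by 100
1700 ÷ 400 = 4 remainder 100 → not divisible by 400
Divisible by 100 but not by 400 → not a leap year

No


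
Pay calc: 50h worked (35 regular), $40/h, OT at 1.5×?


$2300.00

Regular: 35h × $40 = $1400.00
Overtime: 50 - 35 = 15h
OT pay: 15h × $40 × 1.5 = $900.00
Total = $1400.00 + $900.00 = $2300.00


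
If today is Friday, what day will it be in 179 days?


Start: Friday (index 4)
(4 + 179) mod 7
= 183 mod 7
= 1
Index 1 → Tuesday

Tuesday


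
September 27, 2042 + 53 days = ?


November 19, 2042

Start: September 27, 2042
Add 53 days
September 27 → October 1: 30 - 27 + 1 = 4 days (53 - 4 = 49 left)
October 1 → November 1: 31 - 1 + 1 = 31 days (49 - 31 = 18 left)
November 1 + 18 = November 19, 2042


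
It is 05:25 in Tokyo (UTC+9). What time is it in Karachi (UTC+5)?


Time difference = UTC+5 - UTC+9 = -4 hours
New hour = (5 -4) mod 24
= 1 mod 24 = 1
Minutes unchanged → 01:25

01:25


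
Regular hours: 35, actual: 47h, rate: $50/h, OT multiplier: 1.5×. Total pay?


Regular: 35h × $50 = $1750.00
Overtime: 47 - 35 = 12h
OT pay: 12h × $50 × 1.5 = $900.00
Total = $1750.00 + $900.00 = $2650.00

$2650.00


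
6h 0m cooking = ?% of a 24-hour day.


Time: 360 minutes
Day: 1440 minutes
Percentage = (360/1440) × 100 = 25.0%

25.0%


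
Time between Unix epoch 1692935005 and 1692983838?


48833 seconds (13.6 hours / 0.57 days)

Difference = 1692983838 - 1692935005 = 48833 seconds
In hours: 48833 / 3600 ≈ 13.6
In days: 48833 / 86400 ≈ 0.57


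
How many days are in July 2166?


Month: July (month 7)
July has 31 days

31 days


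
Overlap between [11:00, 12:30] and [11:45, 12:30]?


Meeting A: 660-750 (in minutes from midnight)
Meeting B: 705-750
Overlap start = max(660, 705) = 705
Overlap end = min(750, 750) = 750
Overlap = max(0, 750 - 705) = 45 min

45 minutes


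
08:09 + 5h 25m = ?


Start: 489 minutes from midnight
Add: 325 minutes
Total: 814 minutes
Hours: 814 ÷ 60 = 13 remainder 34

13:34


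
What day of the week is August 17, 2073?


Zeller's congruence:
q=17, m=8, k=73, j=20
h = (17 + ⌊13×9/5⌋ + 73 + ⌊73/4⌋ + ⌊20/4⌋ - 2×20) mod 7
= (17 + 23 + 73 + 18 + 5 - 40) mod 7
= 96 mod 7 = 5
h=5 → Thursday

Thursday


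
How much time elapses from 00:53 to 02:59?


End time in minutes: 2×60 + 59 = 179
Start time in minutes: 0×60 + 53 = 53
Difference = 179 - 53 = 126 minutes
= 2 hours 6 minutes

2h 6m


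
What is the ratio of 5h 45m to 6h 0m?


23:24 (0.96)

Duration 1: 345 minutes
Duration 2: 360 minutes
Ratio = 345:360
GCD = 15
Simplified = 23:24
As a decimal: 23/24 ≈ 0.96


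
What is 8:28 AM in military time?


Input: 8:28 AM
AM hour stays: 8

08:28


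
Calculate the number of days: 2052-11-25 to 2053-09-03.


From November 25, 2052 to September 3, 2053
Rest of November 2052: 30 - 25 = 5
Full months: December 31, January 31, February 2053 28, March 31, April 30, May 31, June 30, July 31, August 31
Days into September 2053: 3
Total = 5 + 31 + 31 + 28 + 31 + 30 + 31 + 30 + 31 + 31 + 3 = 282 days

282 days


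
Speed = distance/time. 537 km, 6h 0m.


89.5 km/h

Distance: 537 km
Time: 6 hours
Speed = 537 / 6 = 89.5 km/h


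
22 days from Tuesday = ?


Wednesday

Start: Tuesday (index 1)
(1 + 22) mod 7
= 23 mod 7
= 2
Index 2 → Wednesday


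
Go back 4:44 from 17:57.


13:13

Start: 1077 minutes from midnight
Subtract: 284 minutes
Remaining: 1077 - 284 = 793
Hours: 13, Minutes: 13


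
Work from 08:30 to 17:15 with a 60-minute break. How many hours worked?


7h 45m (465 minutes)

Total time = (17×60+15) - (8×60+30)
= 1035 - 510 = 525 min
Minus break: 525 - 60 = 465 min
= 7h 45m


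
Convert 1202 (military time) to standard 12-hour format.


Hour: 12
12 → 12 PM (noon)

12:02 PM


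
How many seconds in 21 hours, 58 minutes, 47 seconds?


Hours: 21 × 3600 = 75600
Minutes: 58 × 60 = 3480
Seconds: 47
Total = 75600 + 3480 + 47 = 79127

79127 seconds


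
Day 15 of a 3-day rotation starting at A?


Shift C

Shifts: A, B, C
Start: A (index 0)
Day 15: (0 + 15 - 1) mod 3
= 14 mod 3
= 2
Index 2 → shift C


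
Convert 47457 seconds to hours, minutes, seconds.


13h 10m 57s

Hours: 47457 ÷ 3600 = 13 remainder 657
Minutes: 657 ÷ 60 = 10 remainder 57
Seconds: 57


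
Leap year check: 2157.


No

Rules: divisible by 4 AND (not by 100 OR by 400)
2157 ÷ 4 = 539 remainder 1 → not divisible by 4
Not divisible by 4 → not a leap year


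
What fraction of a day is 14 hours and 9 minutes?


Total minutes: 14×60 + 9 = 849
Day = 24×60 = 1440 minutes
Fraction = 849/1440 ≈ 0.5896
As a percentage: 849/1440 × 100 ≈ 58.96%

0.5896 (58.96%)


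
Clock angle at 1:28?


Hour hand = 1×30 + 28×0.5 = 44.0°
Minute hand = 28×6 = 168°
Difference = |44.0 - 168| = 124.0°

124.0°


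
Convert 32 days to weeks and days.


Weeks: 32 ÷ 7 = 4 remainder 4

4 weeks 4 days


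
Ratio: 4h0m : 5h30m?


Duration 1: 240 minutes
Duration 2: 330 minutes
Ratio = 240:330
GCD = 30
Simplified = 8:11
As a decimal: 8/11 ≈ 0.73

8:11 (0.73)


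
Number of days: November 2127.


30 days

Month: November (month 11)
November has 30 days


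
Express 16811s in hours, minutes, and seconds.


4h 40m 11s

Hours: 16811 ÷ 3600 = 4 remainder 2411
Minutes: 2411 ÷ 60 = 40 remainder 11
Seconds: 11


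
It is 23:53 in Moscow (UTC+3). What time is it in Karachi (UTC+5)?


Time difference = UTC+5 - UTC+3 = +2 hours
New hour = (23 + 2) mod 24
= 25 mod 24 = 1
Minutes unchanged → 01:53; 25 ≥ 24 → next day

01:53 (next day)


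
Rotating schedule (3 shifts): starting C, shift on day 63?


Shift B

Shifts: A, B, C
Start: C (index 2)
Day 63: (2 + 63 - 1) mod 3
= 64 mod 3
= 1
Index 1 → shift B


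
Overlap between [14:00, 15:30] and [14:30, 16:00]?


60 minutes

Meeting A: 840-930 (in minutes from midnight)
Meeting B: 870-960
Overlap start = max(840, 870) = 870
Overlap end = min(930, 960) = 930
Overlap = max(0, 930 - 870) = 60 min


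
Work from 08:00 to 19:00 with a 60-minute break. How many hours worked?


10h 0m (600 minutes)

Total time = (19×60+0) - (8×60+0)
= 1140 - 480 = 660 min
Minus break: 660 - 60 = 600 min
= 10h 0m


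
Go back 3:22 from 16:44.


13:22

Start: 1004 minutes from midnight
Subtract: 202 minutes
Remaining: 1004 - 202 = 802
Hours: 13, Minutes: 22


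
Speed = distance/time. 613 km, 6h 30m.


Distance: 613 km
Time: 6h 30m = 390 min = 390/60 = 13/2 hours
Speed = 613 ÷ (13/2) = 613 × 2 / 13 = 1226/13 ≈ 94.3 km/h

94.3 km/h


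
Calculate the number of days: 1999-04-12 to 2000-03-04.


From April 12, 1999 to March 4, 2000
Rest of April 1999: 30 - 12 = 18
Full months: May 31, June 30, July 31, August 31, September 30, October 31, November 30, December 31, January 31, February 2000 29
Days into March 2000: 4
Total = 18 + 31 + 30 + 31 + 31 + 30 + 31 + 30 + 31 + 31 + 29 + 4 = 327 days

327 days


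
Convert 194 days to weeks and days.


27 weeks 5 days

Weeks: 194 ÷ 7 = 27 remainder 5


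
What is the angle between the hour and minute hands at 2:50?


Hour hand = 2×30 + 50×0.5 = 85.0°
Minute hand = 50×6 = 300°
Difference = |85.0 - 300| = 215.0°
Since > 180°: 360 - 215.0 = 145.0°

145.0°


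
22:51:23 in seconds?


82283 seconds

Hours: 22 × 3600 = 79200
Minutes: 51 × 60 = 3060
Seconds: 23
Total = 79200 + 3060 + 23 = 82283


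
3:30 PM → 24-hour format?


Input: 3:30 PM
PM: 3 + 12 = 15

15:30


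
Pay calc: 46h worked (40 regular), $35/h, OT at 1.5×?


$1715.00

Regular: 40h × $35 = $1400.00
Overtime: 46 - 40 = 6h
OT pay: 6h × $35 × 1.5 = $315.00
Total = $1400.00 + $315.00 = $1715.00


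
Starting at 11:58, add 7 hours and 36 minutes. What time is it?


Start: 718 minutes from midnight
Add: 456 minutes
Total: 1174 minutes
Hours: 1174 ÷ 60 = 19 remainder 34

19:34


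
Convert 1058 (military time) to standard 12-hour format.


10:58 AM

Hour: 10
10 < 12 → AM


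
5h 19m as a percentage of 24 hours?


Total minutes: 5×60 + 19 = 319
Day = 24×60 = 1440 minutes
Fraction = 319/1440 ≈ 0.2215
As a percentage: 319/1440 × 100 ≈ 22.15%

0.2215 (22.15%)


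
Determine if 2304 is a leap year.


Yes

Rules: divisible by 4 AND (not by 100 OR by 400)
2304 ÷ 4 = 576 exactly → divisible by 4
2304 ÷ 100 = 23 remainder 4 → not divisible by 100
Divisible by 4 but not by 100 → leap year


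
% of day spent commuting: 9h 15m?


Time: 555 minutes
Day: 1440 minutes
Percentage = (555/1440) × 100 ≈ 38.5%

38.5%


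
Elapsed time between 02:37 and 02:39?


End time in minutes: 2×60 + 39 = 159
Start time in minutes: 2×60 + 37 = 157
Difference = 159 - 157 = 2 minutes
= 0 hours 2 minutes

0h 2m


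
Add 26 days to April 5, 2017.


Start: April 5, 2017
Add 26 days
April 5 → May 1: 30 - 5 + 1 = 26 days (26 - 26 = 0 left)
Land exactly on May 1, 2017

May 1, 2017


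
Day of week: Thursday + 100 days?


Start: Thursday (index 3)
(3 + 100) mod 7
= 103 mod 7
= 5
Index 5 → Saturday

Saturday


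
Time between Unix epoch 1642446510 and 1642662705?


Difference = 1642662705 - 1642446510 = 216195 seconds
In hours: 216195 / 3600 ≈ 60.1
In days: 216195 / 86400 ≈ 2.50

216195 seconds (60.1 hours / 2.50 days)


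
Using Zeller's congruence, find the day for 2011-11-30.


Wednesday

Zeller's congruence:
q=30, m=11, k=11, j=20
h = (30 + ⌊13×12/5⌋ + 11 + ⌊11/4⌋ + ⌊20/4⌋ - 2×20) mod 7
= (30 + 31 + 11 + 2 + 5 - 40) mod 7
= 39 mod 7 = 4
h=4 → Wednesday


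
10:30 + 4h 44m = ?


15:14

Start: 630 minutes from midnight
Add: 284 minutes
Total: 914 minutes
Hours: 914 ÷ 60 = 15 remainder 14


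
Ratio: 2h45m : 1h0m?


Duration 1: 165 minutes
Duration 2: 60 minutes
Ratio = 165:60
GCD = 15
Simplified = 11:4
As a decimal: 11/4 = 2.75

11:4 (2.75)


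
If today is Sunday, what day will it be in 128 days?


Tuesday

Start: Sunday (index 6)
(6 + 128) mod 7
= 134 mod 7
= 1
Index 1 → Tuesday


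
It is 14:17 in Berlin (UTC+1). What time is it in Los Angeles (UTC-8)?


05:17

Time difference = UTC-8 - UTC+1 = -9 hours
New hour = (14 -9) mod 24
= 5 mod 24 = 5
Minutes unchanged → 05:17


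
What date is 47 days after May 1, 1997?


June 17, 1997

Start: May 1, 1997
Add 47 days
May 1 → June 1: 31 - 1 + 1 = 31 days (47 - 31 = 16 left)
June 1 + 16 = June 17, 1997


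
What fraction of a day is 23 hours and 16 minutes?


Total minutes: 23×60 + 16 = 1396
Day = 24×60 = 1440 minutes
Fraction = 1396/1440 ≈ 0.9694
As a percentage: 1396/1440 × 100 ≈ 96.94%

0.9694 (96.94%)


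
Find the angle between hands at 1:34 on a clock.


157.0°

Hour hand = 1×30 + 34×0.5 = 47.0°
Minute hand = 34×6 = 204°
Difference = |47.0 - 204| = 157.0°


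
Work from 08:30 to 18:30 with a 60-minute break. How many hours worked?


9h 0m (540 minutes)

Total time = (18×60+30) - (8×60+30)
= 1110 - 510 = 600 min
Minus break: 600 - 60 = 540 min
= 9h 0m


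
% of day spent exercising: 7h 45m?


Time: 465 minutes
Day: 1440 minutes
Percentage = (465/1440) × 100 ≈ 32.3%

32.3%


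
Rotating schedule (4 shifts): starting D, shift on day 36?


Shift C

Shifts: A, B, C, D
Start: D (index 3)
Day 36: (3 + 36 - 1) mod 4
= 38 mod 4
= 2
Index 2 → shift C


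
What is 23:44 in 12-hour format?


Hour: 23
23 - 12 = 11 → PM

11:44 PM


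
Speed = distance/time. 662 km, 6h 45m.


98.1 km/h

Distance: 662 km
Time: 6h 45m = 405 min = 405/60 = 27/4 hours
Speed = 662 ÷ (27/4) = 662 × 4 / 27 = 2648/27 ≈ 98.1 km/h


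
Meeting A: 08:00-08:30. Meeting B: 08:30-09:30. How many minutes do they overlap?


0 minutes

Meeting A: 480-510 (in minutes from midnight)
Meeting B: 510-570
Overlap start = max(480, 510) = 510
Overlap end = min(510, 570) = 510
Overlap = max(0, 510 - 510) = 0 min


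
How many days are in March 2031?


Month: March (month 3)
March has 31 days

31 days


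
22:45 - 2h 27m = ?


Start: 1365 minutes from midnight
Subtract: 147 minutes
Remaining: 1365 - 147 = 1218
Hours: 20, Minutes: 18

20:18


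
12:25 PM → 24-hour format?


12:25

Input: 12:25 PM
12 PM → 12 (noon)


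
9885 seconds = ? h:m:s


2h 44m 45s

Hours: 9885 ÷ 3600 = 2 remainder 2685
Minutes: 2685 ÷ 60 = 44 remainder 45
Seconds: 45


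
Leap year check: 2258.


No

Rules: divisible by 4 AND (not by 100 OR by 400)
2258 ÷ 4 = 564 remainder 2 → not divisible by 4
Not divisible by 4 → not a leap year


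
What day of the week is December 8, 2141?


Friday

Zeller's congruence:
q=8, m=12, k=41, j=21
h = (8 + ⌊13×13/5⌋ + 41 + ⌊41/4⌋ + ⌊21/4⌋ - 2×21) mod 7
= (8 + 33 + 41 + 10 + 5 - 42) mod 7
= 55 mod 7 = 6
h=6 → Friday


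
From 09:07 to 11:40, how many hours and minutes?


End time in minutes: 11×60 + 40 = 700
Start time in minutes: 9×60 + 7 = 547
Difference = 700 - 547 = 153 minutes
= 2 hours 33 minutes

2h 33m


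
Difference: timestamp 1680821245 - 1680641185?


Difference = 1680821245 - 1680641185 = 180060 seconds
In hours: 180060 / 3600 ≈ 50.0
In days: 180060 / 86400 ≈ 2.08

180060 seconds (50.0 hours / 2.08 days)


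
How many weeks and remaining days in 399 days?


Weeks: 399 ÷ 7 = 57 remainder 0

57 weeks 0 days


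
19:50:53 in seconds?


71453 seconds

Hours: 19 × 3600 = 68400
Minutes: 50 × 60 = 3000
Seconds: 53
Total = 68400 + 3000 + 53 = 71453


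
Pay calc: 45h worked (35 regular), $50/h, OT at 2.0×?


Regular: 35h × $50 = $1750.00
Overtime: 45 - 35 = 10h
OT pay: 10h × $50 × 2.0 = $1000.00
Total = $1750.00 + $1000.00 = $2750.00

$2750.00


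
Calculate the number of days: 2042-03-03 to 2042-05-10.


From March 3, 2042 to May 10, 2042
Rest of March 2042: 31 - 3 = 28
Full months: April 30
Days into May 2042: 10
Total = 28 + 30 + 10 = 68 days

68 days
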